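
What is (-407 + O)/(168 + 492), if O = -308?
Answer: -13/12 ≈ -1.0833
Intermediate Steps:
(-407 + O)/(168 + 492) = (-407 - 308)/(168 + 492) = -715/660 = -715*1/660 = -13/12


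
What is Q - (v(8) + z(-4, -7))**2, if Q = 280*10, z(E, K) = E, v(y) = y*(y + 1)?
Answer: -1824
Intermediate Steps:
v(y) = y*(1 + y)
Q = 2800
Q - (v(8) + z(-4, -7))**2 = 2800 - (8*(1 + 8) - 4)**2 = 2800 - (8*9 - 4)**2 = 2800 - (72 - 4)**2 = 2800 - 1*68**2 = 2800 - 1*4624 = 2800 - 4624 = -1824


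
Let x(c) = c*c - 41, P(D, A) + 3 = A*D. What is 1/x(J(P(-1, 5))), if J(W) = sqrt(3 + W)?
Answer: -1/46 ≈ -0.021739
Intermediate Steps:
P(D, A) = -3 + A*D
x(c) = -41 + c**2 (x(c) = c**2 - 41 = -41 + c**2)
1/x(J(P(-1, 5))) = 1/(-41 + (sqrt(3 + (-3 + 5*(-1))))**2) = 1/(-41 + (sqrt(3 + (-3 - 5)))**2) = 1/(-41 + (sqrt(3 - 8))**2) = 1/(-41 + (sqrt(-5))**2) = 1/(-41 + (I*sqrt(5))**2) = 1/(-41 - 5) = 1/(-46) = -1/46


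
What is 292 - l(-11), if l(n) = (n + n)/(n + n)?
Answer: 291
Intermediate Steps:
l(n) = 1 (l(n) = (2*n)/((2*n)) = (2*n)*(1/(2*n)) = 1)
292 - l(-11) = 292 - 1*1 = 292 - 1 = 291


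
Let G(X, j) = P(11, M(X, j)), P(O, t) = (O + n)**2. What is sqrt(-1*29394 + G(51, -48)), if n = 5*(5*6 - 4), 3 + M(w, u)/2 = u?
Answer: 3*I*sqrt(1057) ≈ 97.535*I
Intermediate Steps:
M(w, u) = -6 + 2*u
n = 130 (n = 5*(30 - 4) = 5*26 = 130)
P(O, t) = (130 + O)**2 (P(O, t) = (O + 130)**2 = (130 + O)**2)
G(X, j) = 19881 (G(X, j) = (130 + 11)**2 = 141**2 = 19881)
sqrt(-1*29394 + G(51, -48)) = sqrt(-1*29394 + 19881) = sqrt(-29394 + 19881) = sqrt(-9513) = 3*I*sqrt(1057)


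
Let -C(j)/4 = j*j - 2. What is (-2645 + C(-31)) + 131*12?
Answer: -4909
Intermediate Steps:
C(j) = 8 - 4*j² (C(j) = -4*(j*j - 2) = -4*(j² - 2) = -4*(-2 + j²) = 8 - 4*j²)
(-2645 + C(-31)) + 131*12 = (-2645 + (8 - 4*(-31)²)) + 131*12 = (-2645 + (8 - 4*961)) + 1572 = (-2645 + (8 - 3844)) + 1572 = (-2645 - 3836) + 1572 = -6481 + 1572 = -4909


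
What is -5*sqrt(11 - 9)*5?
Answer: -25*sqrt(2) ≈ -35.355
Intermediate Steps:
-5*sqrt(11 - 9)*5 = -5*sqrt(2)*5 = -25*sqrt(2)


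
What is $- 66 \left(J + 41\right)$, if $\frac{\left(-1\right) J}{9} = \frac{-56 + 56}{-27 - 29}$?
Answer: $-2706$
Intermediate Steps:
$J = 0$ ($J = - 9 \frac{-56 + 56}{-27 - 29} = - 9 \frac{0}{-56} = - 9 \cdot 0 \left(- \frac{1}{56}\right) = \left(-9\right) 0 = 0$)
$- 66 \left(J + 41\right) = - 66 \left(0 + 41\right) = \left(-66\right) 41 = -2706$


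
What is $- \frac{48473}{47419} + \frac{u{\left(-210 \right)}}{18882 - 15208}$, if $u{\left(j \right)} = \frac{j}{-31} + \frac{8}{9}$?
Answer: $- \frac{24792836468}{24303328137} \approx -1.0201$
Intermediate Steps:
$u{\left(j \right)} = \frac{8}{9} - \frac{j}{31}$ ($u{\left(j \right)} = j \left(- \frac{1}{31}\right) + 8 \cdot \frac{1}{9} = - \frac{j}{31} + \frac{8}{9} = \frac{8}{9} - \frac{j}{31}$)
$- \frac{48473}{47419} + \frac{u{\left(-210 \right)}}{18882 - 15208} = - \frac{48473}{47419} + \frac{\frac{8}{9} - - \frac{210}{31}}{18882 - 15208} = \left(-48473\right) \frac{1}{47419} + \frac{\frac{8}{9} + \frac{210}{31}}{18882 - 15208} = - \frac{48473}{47419} + \frac{2138}{279 \cdot 3674} = - \frac{48473}{47419} + \frac{2138}{279} \cdot \frac{1}{3674} = - \frac{48473}{47419} + \frac{1069}{512523} = - \frac{24792836468}{24303328137}$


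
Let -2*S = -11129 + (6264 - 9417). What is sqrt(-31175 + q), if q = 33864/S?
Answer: I*sqrt(1589492417351)/7141 ≈ 176.55*I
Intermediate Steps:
S = 7141 (S = -(-11129 + (6264 - 9417))/2 = -(-11129 - 3153)/2 = -1/2*(-14282) = 7141)
q = 33864/7141 ≈ 4.7422
sqrt(-31175 + q) = sqrt(-31175 + 33864/7141) = sqrt(-222586811/7141) = I*sqrt(1589492417351)/7141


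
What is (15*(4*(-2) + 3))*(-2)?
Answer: 150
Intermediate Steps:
(15*(4*(-2) + 3))*(-2) = (15*(-8 + 3))*(-2) = (15*(-5))*(-2) = -75*(-2) = 150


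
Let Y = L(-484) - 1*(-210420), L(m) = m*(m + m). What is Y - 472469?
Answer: 206463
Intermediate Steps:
L(m) = 2*m² (L(m) = m*(2*m) = 2*m²)
Y = 678932 (Y = 2*(-484)² - 1*(-210420) = 2*234256 + 210420 = 468512 + 210420 = 678932)
Y - 472469 = 678932 - 472469 = 206463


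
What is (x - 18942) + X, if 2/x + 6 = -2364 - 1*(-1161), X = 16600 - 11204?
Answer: -16377116/1209 ≈ -13546.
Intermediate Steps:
X = 5396
x = -2/1209 (x = 2/(-6 + (-2364 - 1*(-1161))) = 2/(-6 + (-2364 + 1161)) = 2/(-6 - 1203) = 2/(-1209) = 2*(-1/1209) = -2/1209 ≈ -0.0016543)
(x - 18942) + X = (-2/1209 - 18942) + 5396 = -22900880/1209 + 5396 = -16377116/1209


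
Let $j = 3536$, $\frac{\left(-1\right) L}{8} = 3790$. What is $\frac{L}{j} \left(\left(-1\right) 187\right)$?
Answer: $\frac{20845}{13} \approx 1603.5$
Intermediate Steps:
$L = -30320$ ($L = \left(-8\right) 3790 = -30320$)
$\frac{L}{j} \left(\left(-1\right) 187\right) = - \frac{30320}{3536} \left(\left(-1\right) 187\right) = \left(-30320\right) \frac{1}{3536} \left(-187\right) = \left(- \frac{1895}{221}\right) \left(-187\right) = \frac{20845}{13}$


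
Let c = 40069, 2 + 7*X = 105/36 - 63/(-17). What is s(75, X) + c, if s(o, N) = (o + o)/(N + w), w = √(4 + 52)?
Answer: 907963651639/22661011 + 122351040*√14/22661011 ≈ 40087.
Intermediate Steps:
w = 2*√14 (w = √56 = 2*√14 ≈ 7.4833)
X = 943/1428 (X = -2/7 + (105/36 - 63/(-17))/7 = -2/7 + (105*(1/36) - 63*(-1/17))/7 = -2/7 + (35/12 + 63/17)/7 = -2/7 + (⅐)*(1351/204) = -2/7 + 193/204 = 943/1428 ≈ 0.66036)
s(o, N) = 2*o/(N + 2*√14) (s(o, N) = (o + o)/(N + 2*√14) = (2*o)/(N + 2*√14) = 2*o/(N + 2*√14))
s(75, X) + c = 2*75/(943/1428 + 2*√14) + 40069 = 150/(943/1428 + 2*√14) + 40069 = 40069 + 150/(943/1428 + 2*√14)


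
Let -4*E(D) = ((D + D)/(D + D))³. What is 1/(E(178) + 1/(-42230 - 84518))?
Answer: -31687/7922 ≈ -3.9999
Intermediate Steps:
E(D) = -¼ (E(D) = -((D + D)/(D + D))³/4 = -((2*D)/((2*D)))³/4 = -((2*D)*(1/(2*D)))³/4 = -¼*1³ = -¼*1 = -¼)
1/(E(178) + 1/(-42230 - 84518)) = 1/(-¼ + 1/(-42230 - 84518)) = 1/(-¼ + 1/(-126748)) = 1/(-¼ - 1/126748) = 1/(-7922/31687) = -31687/7922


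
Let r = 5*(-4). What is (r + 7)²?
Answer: 169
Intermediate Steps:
r = -20
(r + 7)² = (-20 + 7)² = (-13)² = 169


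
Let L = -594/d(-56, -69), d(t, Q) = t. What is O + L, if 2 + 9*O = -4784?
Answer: -131335/252 ≈ -521.17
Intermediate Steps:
O = -4786/9 (O = -2/9 + (1/9)*(-4784) = -2/9 - 4784/9 = -4786/9 ≈ -531.78)
L = 297/28 (L = -594/(-56) = -594*(-1/56) = 297/28 ≈ 10.607)
O + L = -4786/9 + 297/28 = -131335/252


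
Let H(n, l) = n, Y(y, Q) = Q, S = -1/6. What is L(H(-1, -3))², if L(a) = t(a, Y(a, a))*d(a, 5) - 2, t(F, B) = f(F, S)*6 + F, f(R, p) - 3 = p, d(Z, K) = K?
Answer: 6084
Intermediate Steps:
S = -⅙ (S = -1*⅙ = -⅙ ≈ -0.16667)
f(R, p) = 3 + p
t(F, B) = 17 + F (t(F, B) = (3 - ⅙)*6 + F = (17/6)*6 + F = 17 + F)
L(a) = 83 + 5*a (L(a) = (17 + a)*5 - 2 = (85 + 5*a) - 2 = 83 + 5*a)
L(H(-1, -3))² = (83 + 5*(-1))² = (83 - 5)² = 78² = 6084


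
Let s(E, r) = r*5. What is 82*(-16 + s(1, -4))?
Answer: -2952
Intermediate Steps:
s(E, r) = 5*r
82*(-16 + s(1, -4)) = 82*(-16 + 5*(-4)) = 82*(-16 - 20) = 82*(-36) = -2952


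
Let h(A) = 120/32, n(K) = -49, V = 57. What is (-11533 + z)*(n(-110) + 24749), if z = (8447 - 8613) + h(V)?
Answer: -288872675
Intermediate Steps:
h(A) = 15/4 (h(A) = 120*(1/32) = 15/4)
z = -649/4 (z = (8447 - 8613) + 15/4 = -166 + 15/4 = -649/4 ≈ -162.25)
(-11533 + z)*(n(-110) + 24749) = (-11533 - 649/4)*(-49 + 24749) = -46781/4*24700 = -288872675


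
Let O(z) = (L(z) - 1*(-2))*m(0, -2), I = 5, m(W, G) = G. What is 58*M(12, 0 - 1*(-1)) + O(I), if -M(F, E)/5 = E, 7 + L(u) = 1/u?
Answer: -1402/5 ≈ -280.40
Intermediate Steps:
L(u) = -7 + 1/u
M(F, E) = -5*E
O(z) = 10 - 2/z (O(z) = ((-7 + 1/z) - 1*(-2))*(-2) = ((-7 + 1/z) + 2)*(-2) = (-5 + 1/z)*(-2) = 10 - 2/z)
58*M(12, 0 - 1*(-1)) + O(I) = 58*(-5*(0 - 1*(-1))) + (10 - 2/5) = 58*(-5*(0 + 1)) + (10 - 2*1/5) = 58*(-5*1) + (10 - 2/5) = 58*(-5) + 48/5 = -290 + 48/5 = -1402/5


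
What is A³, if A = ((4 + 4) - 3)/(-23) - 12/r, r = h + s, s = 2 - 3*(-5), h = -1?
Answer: -704969/778688 ≈ -0.90533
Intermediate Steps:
s = 17 (s = 2 + 15 = 17)
r = 16 (r = -1 + 17 = 16)
A = -89/92 (A = ((4 + 4) - 3)/(-23) - 12/16 = (8 - 3)*(-1/23) - 12*1/16 = 5*(-1/23) - ¾ = -5/23 - ¾ = -89/92 ≈ -0.96739)
A³ = (-89/92)³ = -704969/778688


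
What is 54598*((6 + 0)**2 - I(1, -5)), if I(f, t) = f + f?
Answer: 1856332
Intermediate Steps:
I(f, t) = 2*f
54598*((6 + 0)**2 - I(1, -5)) = 54598*((6 + 0)**2 - 2) = 54598*(6**2 - 1*2) = 54598*(36 - 2) = 54598*34 = 1856332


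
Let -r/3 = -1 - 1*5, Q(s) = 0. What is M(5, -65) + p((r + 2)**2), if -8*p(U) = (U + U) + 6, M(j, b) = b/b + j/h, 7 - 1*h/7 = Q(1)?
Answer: -19531/196 ≈ -99.648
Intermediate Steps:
r = 18 (r = -3*(-1 - 1*5) = -3*(-1 - 5) = -3*(-6) = 18)
h = 49 (h = 49 - 7*0 = 49 + 0 = 49)
M(j, b) = 1 + j/49 (M(j, b) = b/b + j/49 = 1 + j*(1/49) = 1 + j/49)
p(U) = -3/4 - U/4 (p(U) = -((U + U) + 6)/8 = -(2*U + 6)/8 = -(6 + 2*U)/8 = -3/4 - U/4)
M(5, -65) + p((r + 2)**2) = (1 + (1/49)*5) + (-3/4 - (18 + 2)**2/4) = (1 + 5/49) + (-3/4 - 1/4*20**2) = 54/49 + (-3/4 - 1/4*400) = 54/49 + (-3/4 - 100) = 54/49 - 403/4 = -19531/196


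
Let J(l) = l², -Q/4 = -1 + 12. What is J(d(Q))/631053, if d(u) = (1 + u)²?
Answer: 3418801/631053 ≈ 5.4176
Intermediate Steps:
Q = -44 (Q = -4*(-1 + 12) = -4*11 = -44)
J(d(Q))/631053 = ((1 - 44)²)²/631053 = ((-43)²)²*(1/631053) = 1849²*(1/631053) = 3418801*(1/631053) = 3418801/631053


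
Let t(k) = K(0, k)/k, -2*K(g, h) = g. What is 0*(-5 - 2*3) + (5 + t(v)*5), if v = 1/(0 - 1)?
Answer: 5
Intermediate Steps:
v = -1 (v = 1/(-1) = -1)
K(g, h) = -g/2
t(k) = 0 (t(k) = (-1/2*0)/k = 0/k = 0)
0*(-5 - 2*3) + (5 + t(v)*5) = 0*(-5 - 2*3) + (5 + 0*5) = 0*(-5 - 6) + (5 + 0) = 0*(-11) + 5 = 0 + 5 = 5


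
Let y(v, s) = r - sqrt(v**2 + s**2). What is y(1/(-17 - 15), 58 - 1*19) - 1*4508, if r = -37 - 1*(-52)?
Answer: -4493 - sqrt(1557505)/32 ≈ -4532.0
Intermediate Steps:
r = 15 (r = -37 + 52 = 15)
y(v, s) = 15 - sqrt(s**2 + v**2) (y(v, s) = 15 - sqrt(v**2 + s**2) = 15 - sqrt(s**2 + v**2))
y(1/(-17 - 15), 58 - 1*19) - 1*4508 = (15 - sqrt((58 - 1*19)**2 + (1/(-17 - 15))**2)) - 1*4508 = (15 - sqrt((58 - 19)**2 + (1/(-32))**2)) - 4508 = (15 - sqrt(39**2 + (-1/32)**2)) - 4508 = (15 - sqrt(1521 + 1/1024)) - 4508 = (15 - sqrt(1557505/1024)) - 4508 = (15 - sqrt(1557505)/32) - 4508 = -4493 - sqrt(1557505)/32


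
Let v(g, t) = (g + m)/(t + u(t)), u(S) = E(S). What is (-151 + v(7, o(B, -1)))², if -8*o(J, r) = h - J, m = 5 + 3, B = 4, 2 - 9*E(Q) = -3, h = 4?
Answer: 15376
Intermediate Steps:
E(Q) = 5/9 (E(Q) = 2/9 - ⅑*(-3) = 2/9 + ⅓ = 5/9)
u(S) = 5/9
m = 8
o(J, r) = -½ + J/8 (o(J, r) = -(4 - J)/8 = -½ + J/8)
v(g, t) = (8 + g)/(5/9 + t) (v(g, t) = (g + 8)/(t + 5/9) = (8 + g)/(5/9 + t))
(-151 + v(7, o(B, -1)))² = (-151 + 9*(8 + 7)/(5 + 9*(-½ + (⅛)*4)))² = (-151 + 9*15/(5 + 9*(-½ + ½)))² = (-151 + 9*15/(5 + 9*0))² = (-151 + 9*15/(5 + 0))² = (-151 + 9*15/5)² = (-151 + 9*(⅕)*15)² = (-151 + 27)² = (-124)² = 15376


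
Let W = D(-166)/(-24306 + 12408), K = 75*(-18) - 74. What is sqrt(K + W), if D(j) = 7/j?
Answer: 5*I*sqrt(6172080532399)/329178 ≈ 37.736*I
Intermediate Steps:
K = -1424 (K = -1350 - 74 = -1424)
W = 7/1975068 (W = (7/(-166))/(-24306 + 12408) = (7*(-1/166))/(-11898) = -7/166*(-1/11898) = 7/1975068 ≈ 3.5442e-6)
sqrt(K + W) = sqrt(-1424 + 7/1975068) = sqrt(-2812496825/1975068) = 5*I*sqrt(6172080532399)/329178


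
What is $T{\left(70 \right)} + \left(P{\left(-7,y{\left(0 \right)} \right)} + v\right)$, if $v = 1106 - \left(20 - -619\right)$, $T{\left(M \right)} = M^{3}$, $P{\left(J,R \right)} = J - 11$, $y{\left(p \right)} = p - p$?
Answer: $343449$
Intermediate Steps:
$y{\left(p \right)} = 0$
$P{\left(J,R \right)} = -11 + J$ ($P{\left(J,R \right)} = J - 11 = -11 + J$)
$v = 467$ ($v = 1106 - \left(20 + 619\right) = 1106 - 639 = 467$)
$T{\left(70 \right)} + \left(P{\left(-7,y{\left(0 \right)} \right)} + v\right) = 70^{3} + \left(\left(-11 - 7\right) + 467\right) = 343000 + \left(-18 + 467\right) = 343000 + 449 = 343449$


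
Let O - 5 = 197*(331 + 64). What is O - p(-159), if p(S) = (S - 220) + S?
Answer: 78358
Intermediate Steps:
p(S) = -220 + 2*S (p(S) = (-220 + S) + S = -220 + 2*S)
O = 77820 (O = 5 + 197*(331 + 64) = 5 + 197*395 = 5 + 77815 = 77820)
O - p(-159) = 77820 - (-220 + 2*(-159)) = 77820 - (-220 - 318) = 77820 - 1*(-538) = 77820 + 538 = 78358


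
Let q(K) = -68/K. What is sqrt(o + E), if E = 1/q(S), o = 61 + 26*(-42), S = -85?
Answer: I*sqrt(4119)/2 ≈ 32.09*I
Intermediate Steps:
o = -1031 (o = 61 - 1092 = -1031)
E = 5/4 (E = 1/(-68/(-85)) = 1/(-68*(-1/85)) = 1/(4/5) = 5/4 ≈ 1.2500)
sqrt(o + E) = sqrt(-1031 + 5/4) = sqrt(-4119/4) = I*sqrt(4119)/2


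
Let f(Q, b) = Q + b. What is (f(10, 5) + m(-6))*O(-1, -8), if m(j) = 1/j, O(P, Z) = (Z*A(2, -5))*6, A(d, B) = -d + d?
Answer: 0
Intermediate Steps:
A(d, B) = 0
O(P, Z) = 0 (O(P, Z) = (Z*0)*6 = 0*6 = 0)
(f(10, 5) + m(-6))*O(-1, -8) = ((10 + 5) + 1/(-6))*0 = (15 - ⅙)*0 = (89/6)*0 = 0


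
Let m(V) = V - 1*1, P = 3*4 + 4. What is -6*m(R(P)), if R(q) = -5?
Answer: 36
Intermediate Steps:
P = 16 (P = 12 + 4 = 16)
m(V) = -1 + V (m(V) = V - 1 = -1 + V)
-6*m(R(P)) = -6*(-1 - 5) = -6*(-6) = 36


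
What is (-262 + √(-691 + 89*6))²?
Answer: (262 - I*√157)² ≈ 68487.0 - 6565.7*I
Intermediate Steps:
(-262 + √(-691 + 89*6))² = (-262 + √(-691 + 534))² = (-262 + √(-157))² = (-262 + I*√157)²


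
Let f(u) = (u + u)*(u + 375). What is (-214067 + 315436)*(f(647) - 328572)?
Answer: 100750243624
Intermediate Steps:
f(u) = 2*u*(375 + u) (f(u) = (2*u)*(375 + u) = 2*u*(375 + u))
(-214067 + 315436)*(f(647) - 328572) = (-214067 + 315436)*(2*647*(375 + 647) - 328572) = 101369*(2*647*1022 - 328572) = 101369*(1322468 - 328572) = 101369*993896 = 100750243624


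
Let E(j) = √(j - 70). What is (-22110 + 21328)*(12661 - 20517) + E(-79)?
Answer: 6143392 + I*√149 ≈ 6.1434e+6 + 12.207*I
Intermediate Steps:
E(j) = √(-70 + j)
(-22110 + 21328)*(12661 - 20517) + E(-79) = (-22110 + 21328)*(12661 - 20517) + √(-70 - 79) = -782*(-7856) + √(-149) = 6143392 + I*√149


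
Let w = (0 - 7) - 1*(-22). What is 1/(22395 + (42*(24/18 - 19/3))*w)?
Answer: 1/19245 ≈ 5.1962e-5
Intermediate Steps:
w = 15 (w = -7 + 22 = 15)
1/(22395 + (42*(24/18 - 19/3))*w) = 1/(22395 + (42*(24/18 - 19/3))*15) = 1/(22395 + (42*(24*(1/18) - 19*⅓))*15) = 1/(22395 + (42*(4/3 - 19/3))*15) = 1/(22395 + (42*(-5))*15) = 1/(22395 - 210*15) = 1/(22395 - 3150) = 1/19245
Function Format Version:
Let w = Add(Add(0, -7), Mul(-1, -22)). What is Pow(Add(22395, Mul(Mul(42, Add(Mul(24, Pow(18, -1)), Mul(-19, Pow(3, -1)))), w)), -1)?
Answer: Rational(1, 19245) ≈ 5.1962e-5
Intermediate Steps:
w = 15 (w = Add(-7, 22) = 15)
Pow(Add(22395, Mul(Mul(42, Add(Mul(24, Pow(18, -1)), Mul(-19, Pow(3, -1)))), w)), -1) = Pow(Add(22395, Mul(Mul(42, Add(Mul(24, Pow(18, -1)), Mul(-19, Pow(3, -1)))), 15)), -1) = Pow(Add(22395, Mul(Mul(42, Add(Mul(24, Rational(1, 18)), Mul(-19, Rational(1, 3)))), 15)), -1) = Pow(Add(22395, Mul(Mul(42, Add(Rational(4, 3), Rational(-19, 3))), 15)), -1) = Pow(Add(22395, Mul(Mul(42, -5), 15)), -1) = Pow(Add(22395, Mul(-210, 15)), -1) = Pow(Add(22395, -3150), -1) = Pow(19245, -1) = Rational(1, 19245)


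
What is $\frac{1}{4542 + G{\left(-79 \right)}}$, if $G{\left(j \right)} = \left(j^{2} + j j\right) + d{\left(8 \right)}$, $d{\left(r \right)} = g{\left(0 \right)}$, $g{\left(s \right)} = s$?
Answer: $\frac{1}{17024} \approx 5.8741 \cdot 10^{-5}$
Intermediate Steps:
$d{\left(r \right)} = 0$
$G{\left(j \right)} = 2 j^{2}$ ($G{\left(j \right)} = \left(j^{2} + j j\right) + 0 = \left(j^{2} + j^{2}\right) + 0 = 2 j^{2} + 0 = 2 j^{2}$)
$\frac{1}{4542 + G{\left(-79 \right)}} = \frac{1}{4542 + 2 \left(-79\right)^{2}} = \frac{1}{4542 + 2 \cdot 6241} = \frac{1}{4542 + 12482} = \frac{1}{17024}$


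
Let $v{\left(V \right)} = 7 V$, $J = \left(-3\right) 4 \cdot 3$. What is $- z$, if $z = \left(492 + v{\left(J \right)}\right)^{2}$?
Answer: $-57600$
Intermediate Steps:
$J = -36$ ($J = \left(-12\right) 3 = -36$)
$z = 57600$ ($z = \left(492 + 7 \left(-36\right)\right)^{2} = \left(492 - 252\right)^{2} = 240^{2} = 57600$)
$- z = \left(-1\right) 57600 = -57600$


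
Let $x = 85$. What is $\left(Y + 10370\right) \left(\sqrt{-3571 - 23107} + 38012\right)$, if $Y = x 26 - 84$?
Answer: $474997952 + 12496 i \sqrt{26678} \approx 4.75 \cdot 10^{8} + 2.041 \cdot 10^{6} i$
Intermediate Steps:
$Y = 2126$ ($Y = 85 \cdot 26 - 84 = 2210 - 84 = 2126$)
$\left(Y + 10370\right) \left(\sqrt{-3571 - 23107} + 38012\right) = \left(2126 + 10370\right) \left(\sqrt{-3571 - 23107} + 38012\right) = 12496 \left(\sqrt{-26678} + 38012\right) = 12496 \left(i \sqrt{26678} + 38012\right) = 12496 \left(38012 + i \sqrt{26678}\right) = 474997952 + 12496 i \sqrt{26678}$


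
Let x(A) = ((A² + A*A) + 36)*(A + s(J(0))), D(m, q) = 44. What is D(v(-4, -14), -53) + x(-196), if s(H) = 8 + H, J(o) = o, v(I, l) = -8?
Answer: -14451140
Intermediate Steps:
x(A) = (8 + A)*(36 + 2*A²) (x(A) = ((A² + A*A) + 36)*(A + (8 + 0)) = ((A² + A²) + 36)*(A + 8) = (2*A² + 36)*(8 + A) = (36 + 2*A²)*(8 + A) = (8 + A)*(36 + 2*A²))
D(v(-4, -14), -53) + x(-196) = 44 + (288 + 2*(-196)³ + 16*(-196)² + 36*(-196)) = 44 + (288 + 2*(-7529536) + 16*38416 - 7056) = 44 + (288 - 15059072 + 614656 - 7056) = 44 - 14451184 = -14451140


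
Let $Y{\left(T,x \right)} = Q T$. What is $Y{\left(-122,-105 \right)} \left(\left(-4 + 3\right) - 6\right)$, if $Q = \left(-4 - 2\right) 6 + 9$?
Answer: $-23058$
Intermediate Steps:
$Q = -27$ ($Q = \left(-6\right) 6 + 9 = -36 + 9 = -27$)
$Y{\left(T,x \right)} = - 27 T$
$Y{\left(-122,-105 \right)} \left(\left(-4 + 3\right) - 6\right) = \left(-27\right) \left(-122\right) \left(\left(-4 + 3\right) - 6\right) = 3294 \left(-1 - 6\right) = 3294 \left(-7\right) = -23058$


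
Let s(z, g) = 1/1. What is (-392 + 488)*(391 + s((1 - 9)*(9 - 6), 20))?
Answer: 37632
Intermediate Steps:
s(z, g) = 1
(-392 + 488)*(391 + s((1 - 9)*(9 - 6), 20)) = (-392 + 488)*(391 + 1) = 96*392 = 37632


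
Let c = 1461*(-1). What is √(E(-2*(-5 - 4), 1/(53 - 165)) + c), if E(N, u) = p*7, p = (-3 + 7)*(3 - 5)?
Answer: I*√1517 ≈ 38.949*I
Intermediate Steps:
p = -8 (p = 4*(-2) = -8)
E(N, u) = -56 (E(N, u) = -8*7 = -56)
c = -1461
√(E(-2*(-5 - 4), 1/(53 - 165)) + c) = √(-56 - 1461) = √(-1517) = I*√1517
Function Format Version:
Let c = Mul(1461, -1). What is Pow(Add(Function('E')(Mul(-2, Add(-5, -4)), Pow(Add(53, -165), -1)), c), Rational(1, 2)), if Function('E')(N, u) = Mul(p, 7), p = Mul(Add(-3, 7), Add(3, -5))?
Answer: Mul(I, Pow(1517, Rational(1, 2))) ≈ Mul(38.949, I)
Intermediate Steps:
p = -8 (p = Mul(4, -2) = -8)
Function('E')(N, u) = -56 (Function('E')(N, u) = Mul(-8, 7) = -56)
c = -1461
Pow(Add(Function('E')(Mul(-2, Add(-5, -4)), Pow(Add(53, -165), -1)), c), Rational(1, 2)) = Pow(Add(-56, -1461), Rational(1, 2)) = Pow(-1517, Rational(1, 2)) = Mul(I, Pow(1517, Rational(1, 2)))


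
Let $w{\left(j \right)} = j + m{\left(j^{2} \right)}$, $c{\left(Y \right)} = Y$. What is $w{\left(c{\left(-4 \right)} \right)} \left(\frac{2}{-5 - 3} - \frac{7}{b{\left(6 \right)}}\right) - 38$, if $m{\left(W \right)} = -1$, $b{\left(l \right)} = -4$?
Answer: $- \frac{91}{2} \approx -45.5$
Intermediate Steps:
$w{\left(j \right)} = -1 + j$ ($w{\left(j \right)} = j - 1 = -1 + j$)
$w{\left(c{\left(-4 \right)} \right)} \left(\frac{2}{-5 - 3} - \frac{7}{b{\left(6 \right)}}\right) - 38 = \left(-1 - 4\right) \left(\frac{2}{-5 - 3} - \frac{7}{-4}\right) - 38 = - 5 \left(\frac{2}{-8} - - \frac{7}{4}\right) - 38 = - 5 \left(2 \left(- \frac{1}{8}\right) + \frac{7}{4}\right) - 38 = - 5 \left(- \frac{1}{4} + \frac{7}{4}\right) - 38 = \left(-5\right) \frac{3}{2} - 38 = - \frac{15}{2} - 38 = - \frac{91}{2}$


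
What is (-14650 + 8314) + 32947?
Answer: 26611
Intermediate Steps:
(-14650 + 8314) + 32947 = -6336 + 32947 = 26611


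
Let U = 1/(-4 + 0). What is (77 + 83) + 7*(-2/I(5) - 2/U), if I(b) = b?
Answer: 1066/5 ≈ 213.20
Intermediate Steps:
U = -¼ (U = 1/(-4) = -¼ ≈ -0.25000)
(77 + 83) + 7*(-2/I(5) - 2/U) = (77 + 83) + 7*(-2/5 - 2/(-¼)) = 160 + 7*(-2*⅕ - 2*(-4)) = 160 + 7*(-⅖ + 8) = 160 + 7*(38/5) = 160 + 266/5 = 1066/5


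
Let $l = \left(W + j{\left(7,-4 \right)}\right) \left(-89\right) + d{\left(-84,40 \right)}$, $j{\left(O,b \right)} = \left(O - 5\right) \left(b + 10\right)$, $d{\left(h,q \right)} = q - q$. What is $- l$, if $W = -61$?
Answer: $-4361$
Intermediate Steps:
$d{\left(h,q \right)} = 0$
$j{\left(O,b \right)} = \left(-5 + O\right) \left(10 + b\right)$
$l = 4361$ ($l = \left(-61 + \left(-50 - -20 + 10 \cdot 7 + 7 \left(-4\right)\right)\right) \left(-89\right) + 0 = \left(-61 + \left(-50 + 20 + 70 - 28\right)\right) \left(-89\right) + 0 = \left(-61 + 12\right) \left(-89\right) + 0 = \left(-49\right) \left(-89\right) + 0 = 4361 + 0 = 4361$)
$- l = \left(-1\right) 4361 = -4361$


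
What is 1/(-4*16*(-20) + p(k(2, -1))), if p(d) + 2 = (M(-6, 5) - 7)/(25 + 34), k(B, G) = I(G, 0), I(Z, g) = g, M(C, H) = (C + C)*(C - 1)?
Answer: 59/75479 ≈ 0.00078167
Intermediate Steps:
M(C, H) = 2*C*(-1 + C) (M(C, H) = (2*C)*(-1 + C) = 2*C*(-1 + C))
k(B, G) = 0
p(d) = -41/59 (p(d) = -2 + (2*(-6)*(-1 - 6) - 7)/(25 + 34) = -2 + (2*(-6)*(-7) - 7)/59 = -2 + (84 - 7)*(1/59) = -2 + 77*(1/59) = -2 + 77/59 = -41/59)
1/(-4*16*(-20) + p(k(2, -1))) = 1/(-4*16*(-20) - 41/59) = 1/(-64*(-20) - 41/59) = 1/(1280 - 41/59) = 1/(75479/59) = 59/75479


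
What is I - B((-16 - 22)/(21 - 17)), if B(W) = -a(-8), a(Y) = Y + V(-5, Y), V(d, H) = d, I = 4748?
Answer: 4735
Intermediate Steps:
a(Y) = -5 + Y (a(Y) = Y - 5 = -5 + Y)
B(W) = 13 (B(W) = -(-5 - 8) = -1*(-13) = 13)
I - B((-16 - 22)/(21 - 17)) = 4748 - 1*13 = 4748 - 13 = 4735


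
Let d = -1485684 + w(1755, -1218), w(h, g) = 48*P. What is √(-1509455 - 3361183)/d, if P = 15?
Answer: -I*√541182/494988 ≈ -0.0014862*I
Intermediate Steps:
w(h, g) = 720 (w(h, g) = 48*15 = 720)
d = -1484964 (d = -1485684 + 720 = -1484964)
√(-1509455 - 3361183)/d = √(-1509455 - 3361183)/(-1484964) = √(-4870638)*(-1/1484964) = (3*I*√541182)*(-1/1484964) = -I*√541182/494988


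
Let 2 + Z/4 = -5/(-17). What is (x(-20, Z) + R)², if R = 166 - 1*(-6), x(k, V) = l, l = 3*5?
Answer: 34969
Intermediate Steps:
l = 15
Z = -116/17 (Z = -8 + 4*(-5/(-17)) = -8 + 4*(-5*(-1/17)) = -8 + 4*(5/17) = -8 + 20/17 = -116/17 ≈ -6.8235)
x(k, V) = 15
R = 172 (R = 166 + 6 = 172)
(x(-20, Z) + R)² = (15 + 172)² = 187² = 34969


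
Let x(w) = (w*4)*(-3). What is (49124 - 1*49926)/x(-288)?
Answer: -401/1728 ≈ -0.23206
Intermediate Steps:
x(w) = -12*w (x(w) = (4*w)*(-3) = -12*w)
(49124 - 1*49926)/x(-288) = (49124 - 1*49926)/((-12*(-288))) = (49124 - 49926)/3456 = -802*1/3456 = -401/1728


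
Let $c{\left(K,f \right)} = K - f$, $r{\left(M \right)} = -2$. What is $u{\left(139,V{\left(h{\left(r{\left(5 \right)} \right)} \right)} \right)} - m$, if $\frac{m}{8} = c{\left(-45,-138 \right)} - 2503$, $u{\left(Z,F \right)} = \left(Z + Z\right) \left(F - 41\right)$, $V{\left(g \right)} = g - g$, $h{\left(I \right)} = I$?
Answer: $7882$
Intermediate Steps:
$V{\left(g \right)} = 0$
$u{\left(Z,F \right)} = 2 Z \left(-41 + F\right)$
$m = -19280$ ($m = 8 \left(\left(-45 - -138\right) - 2503\right) = 8 \left(\left(-45 + 138\right) - 2503\right) = 8 \left(93 - 2503\right) = 8 \left(-2410\right) = -19280$)
$u{\left(139,V{\left(h{\left(r{\left(5 \right)} \right)} \right)} \right)} - m = 2 \cdot 139 \left(-41 + 0\right) - -19280 = 2 \cdot 139 \left(-41\right) + 19280 = -11398 + 19280 = 7882$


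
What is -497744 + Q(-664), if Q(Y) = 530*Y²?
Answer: 233177136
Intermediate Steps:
-497744 + Q(-664) = -497744 + 530*(-664)² = -497744 + 530*440896 = -497744 + 233674880 = 233177136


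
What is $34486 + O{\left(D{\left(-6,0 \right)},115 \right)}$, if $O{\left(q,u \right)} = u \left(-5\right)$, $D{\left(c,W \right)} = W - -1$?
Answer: $33911$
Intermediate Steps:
$D{\left(c,W \right)} = 1 + W$ ($D{\left(c,W \right)} = W + 1 = 1 + W$)
$O{\left(q,u \right)} = - 5 u$
$34486 + O{\left(D{\left(-6,0 \right)},115 \right)} = 34486 - 575 = 33911$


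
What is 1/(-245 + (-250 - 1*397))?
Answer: -1/892 ≈ -0.0011211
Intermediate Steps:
1/(-245 + (-250 - 1*397)) = 1/(-245 + (-250 - 397)) = 1/(-245 - 647) = 1/(-892) = -1/892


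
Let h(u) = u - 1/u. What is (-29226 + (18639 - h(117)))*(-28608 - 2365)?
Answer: 38789563091/117 ≈ 3.3153e+8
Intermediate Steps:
(-29226 + (18639 - h(117)))*(-28608 - 2365) = (-29226 + (18639 - (117 - 1/117)))*(-28608 - 2365) = (-29226 + (18639 - (117 - 1*1/117)))*(-30973) = (-29226 + (18639 - (117 - 1/117)))*(-30973) = (-29226 + (18639 - 1*13688/117))*(-30973) = (-29226 + (18639 - 13688/117))*(-30973) = (-29226 + 2167075/117)*(-30973) = -1252367/117*(-30973) = 38789563091/117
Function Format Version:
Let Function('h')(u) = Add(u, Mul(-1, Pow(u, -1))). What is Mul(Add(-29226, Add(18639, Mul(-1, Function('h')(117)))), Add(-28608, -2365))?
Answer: Rational(38789563091, 117) ≈ 3.3153e+8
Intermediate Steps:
Mul(Add(-29226, Add(18639, Mul(-1, Function('h')(117)))), Add(-28608, -2365)) = Mul(Add(-29226, Add(18639, Mul(-1, Add(117, Mul(-1, Pow(117, -1)))))), Add(-28608, -2365)) = Mul(Add(-29226, Add(18639, Mul(-1, Add(117, Mul(-1, Rational(1, 117)))))), -30973) = Mul(Add(-29226, Add(18639, Mul(-1, Add(117, Rational(-1, 117))))), -30973) = Mul(Add(-29226, Add(18639, Mul(-1, Rational(13688, 117)))), -30973) = Mul(Add(-29226, Add(18639, Rational(-13688, 117))), -30973) = Mul(Add(-29226, Rational(2167075, 117)), -30973) = Mul(Rational(-1252367, 117), -30973) = Rational(38789563091, 117)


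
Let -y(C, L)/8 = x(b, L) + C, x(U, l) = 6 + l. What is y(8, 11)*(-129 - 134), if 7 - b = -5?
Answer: 52600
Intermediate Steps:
b = 12 (b = 7 - 1*(-5) = 7 + 5 = 12)
y(C, L) = -48 - 8*C - 8*L (y(C, L) = -8*((6 + L) + C) = -8*(6 + C + L) = -48 - 8*C - 8*L)
y(8, 11)*(-129 - 134) = (-48 - 8*8 - 8*11)*(-129 - 134) = (-48 - 64 - 88)*(-263) = -200*(-263) = 52600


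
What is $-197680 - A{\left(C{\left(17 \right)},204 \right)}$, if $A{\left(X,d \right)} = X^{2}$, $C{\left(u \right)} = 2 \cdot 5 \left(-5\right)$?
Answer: $-200180$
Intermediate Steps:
$C{\left(u \right)} = -50$ ($C{\left(u \right)} = 10 \left(-5\right) = -50$)
$-197680 - A{\left(C{\left(17 \right)},204 \right)} = -197680 - \left(-50\right)^{2} = -197680 - 2500 = -200180$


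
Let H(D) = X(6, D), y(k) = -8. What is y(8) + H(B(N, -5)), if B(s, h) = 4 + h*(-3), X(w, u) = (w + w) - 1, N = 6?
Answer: 3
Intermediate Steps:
X(w, u) = -1 + 2*w (X(w, u) = 2*w - 1 = -1 + 2*w)
B(s, h) = 4 - 3*h
H(D) = 11 (H(D) = -1 + 2*6 = -1 + 12 = 11)
y(8) + H(B(N, -5)) = -8 + 11 = 3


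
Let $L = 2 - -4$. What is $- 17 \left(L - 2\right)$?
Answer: $-68$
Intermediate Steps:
$L = 6$ ($L = 2 + 4 = 6$)
$- 17 \left(L - 2\right) = - 17 \left(6 - 2\right) = \left(-17\right) 4 = -68$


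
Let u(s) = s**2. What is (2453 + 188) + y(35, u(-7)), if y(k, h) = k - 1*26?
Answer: 2650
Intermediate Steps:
y(k, h) = -26 + k (y(k, h) = k - 26 = -26 + k)
(2453 + 188) + y(35, u(-7)) = (2453 + 188) + (-26 + 35) = 2641 + 9 = 2650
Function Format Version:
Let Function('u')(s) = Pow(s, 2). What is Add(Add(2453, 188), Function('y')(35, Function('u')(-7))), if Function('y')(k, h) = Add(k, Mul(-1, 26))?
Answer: 2650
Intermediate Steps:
Function('y')(k, h) = Add(-26, k) (Function('y')(k, h) = Add(k, -26) = Add(-26, k))
Add(Add(2453, 188), Function('y')(35, Function('u')(-7))) = Add(Add(2453, 188), Add(-26, 35)) = Add(2641, 9) = 2650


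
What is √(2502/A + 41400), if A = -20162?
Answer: 3*√467480779341/10081 ≈ 203.47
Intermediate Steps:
√(2502/A + 41400) = √(2502/(-20162) + 41400) = √(2502*(-1/20162) + 41400) = √(-1251/10081 + 41400) = √(417352149/10081) = 3*√467480779341/10081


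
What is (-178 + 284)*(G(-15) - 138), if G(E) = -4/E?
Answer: -218996/15 ≈ -14600.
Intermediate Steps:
(-178 + 284)*(G(-15) - 138) = (-178 + 284)*(-4/(-15) - 138) = 106*(-4*(-1/15) - 138) = 106*(4/15 - 138) = 106*(-2066/15) = -218996/15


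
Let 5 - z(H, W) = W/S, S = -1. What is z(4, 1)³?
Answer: 216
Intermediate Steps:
z(H, W) = 5 + W (z(H, W) = 5 - W/(-1) = 5 - W*(-1) = 5 - (-1)*W = 5 + W)
z(4, 1)³ = (5 + 1)³ = 6³ = 216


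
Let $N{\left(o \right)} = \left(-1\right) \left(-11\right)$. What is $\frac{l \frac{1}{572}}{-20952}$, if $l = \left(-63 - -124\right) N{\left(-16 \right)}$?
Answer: $- \frac{61}{1089504} \approx -5.5989 \cdot 10^{-5}$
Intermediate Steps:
$N{\left(o \right)} = 11$
$l = 671$ ($l = \left(-63 - -124\right) 11 = \left(-63 + 124\right) 11 = 61 \cdot 11 = 671$)
$\frac{l \frac{1}{572}}{-20952} = \frac{671 \cdot \frac{1}{572}}{-20952} = 671 \cdot \frac{1}{572} \left(- \frac{1}{20952}\right) = \frac{61}{52} \left(- \frac{1}{20952}\right) = - \frac{61}{1089504}$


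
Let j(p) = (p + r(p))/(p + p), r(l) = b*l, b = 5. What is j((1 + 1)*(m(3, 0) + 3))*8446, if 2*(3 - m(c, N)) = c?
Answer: 25338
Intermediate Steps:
m(c, N) = 3 - c/2
r(l) = 5*l
j(p) = 3 (j(p) = (p + 5*p)/(p + p) = (6*p)/((2*p)) = (6*p)*(1/(2*p)) = 3)
j((1 + 1)*(m(3, 0) + 3))*8446 = 3*8446 = 25338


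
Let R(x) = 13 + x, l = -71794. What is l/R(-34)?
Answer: 71794/21 ≈ 3418.8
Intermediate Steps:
l/R(-34) = -71794/(13 - 34) = -71794/(-21) = -71794*(-1/21) = 71794/21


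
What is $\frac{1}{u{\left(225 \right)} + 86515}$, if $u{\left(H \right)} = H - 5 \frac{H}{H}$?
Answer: $\frac{1}{86735} \approx 1.1529 \cdot 10^{-5}$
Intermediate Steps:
$u{\left(H \right)} = -5 + H$ ($u{\left(H \right)} = H - 5 = -5 + H$)
$\frac{1}{u{\left(225 \right)} + 86515} = \frac{1}{\left(-5 + 225\right) + 86515} = \frac{1}{220 + 86515} = \frac{1}{86735}$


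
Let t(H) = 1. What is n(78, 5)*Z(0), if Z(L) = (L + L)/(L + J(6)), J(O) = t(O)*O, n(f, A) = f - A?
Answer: 0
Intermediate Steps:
J(O) = O (J(O) = 1*O = O)
Z(L) = 2*L/(6 + L) (Z(L) = (L + L)/(L + 6) = (2*L)/(6 + L) = 2*L/(6 + L))
n(78, 5)*Z(0) = (78 - 1*5)*(2*0/(6 + 0)) = (78 - 5)*(2*0/6) = 73*(2*0*(⅙)) = 73*0 = 0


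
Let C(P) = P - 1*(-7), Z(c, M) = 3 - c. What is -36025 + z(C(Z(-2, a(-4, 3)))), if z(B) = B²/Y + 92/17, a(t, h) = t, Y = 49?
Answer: -30001869/833 ≈ -36017.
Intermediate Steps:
C(P) = 7 + P (C(P) = P + 7 = 7 + P)
z(B) = 92/17 + B²/49 (z(B) = B²/49 + 92/17 = 92/17 + B²/49)
-36025 + z(C(Z(-2, a(-4, 3)))) = -36025 + (92/17 + (7 + (3 - 1*(-2)))²/49) = -36025 + (92/17 + (7 + (3 + 2))²/49) = -36025 + (92/17 + (7 + 5)²/49) = -36025 + (92/17 + (1/49)*12²) = -36025 + (92/17 + (1/49)*144) = -36025 + (92/17 + 144/49) = -36025 + 6956/833 = -30001869/833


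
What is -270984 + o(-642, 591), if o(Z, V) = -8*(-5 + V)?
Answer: -275672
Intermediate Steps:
o(Z, V) = 40 - 8*V
-270984 + o(-642, 591) = -270984 + (40 - 8*591) = -270984 + (40 - 4728) = -270984 - 4688 = -275672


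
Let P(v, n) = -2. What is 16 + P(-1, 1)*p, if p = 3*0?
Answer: 16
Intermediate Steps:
p = 0
16 + P(-1, 1)*p = 16 - 2*0 = 16 + 0 = 16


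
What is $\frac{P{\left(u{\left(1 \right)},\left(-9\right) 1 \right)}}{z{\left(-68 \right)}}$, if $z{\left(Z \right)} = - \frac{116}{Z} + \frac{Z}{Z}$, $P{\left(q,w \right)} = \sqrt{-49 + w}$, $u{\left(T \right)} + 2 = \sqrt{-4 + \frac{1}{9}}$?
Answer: $\frac{17 i \sqrt{58}}{46} \approx 2.8145 i$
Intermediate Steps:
$u{\left(T \right)} = -2 + \frac{i \sqrt{35}}{3}$ ($u{\left(T \right)} = -2 + \sqrt{-4 + \frac{1}{9}} = -2 + \sqrt{- \frac{35}{9}} = -2 + \frac{i \sqrt{35}}{3}$)
$z{\left(Z \right)} = 1 - \frac{116}{Z}$ ($z{\left(Z \right)} = - \frac{116}{Z} + 1 = 1 - \frac{116}{Z}$)
$\frac{P{\left(u{\left(1 \right)},\left(-9\right) 1 \right)}}{z{\left(-68 \right)}} = \frac{\sqrt{-49 - 9}}{\frac{1}{-68} \left(-116 - 68\right)} = \frac{\sqrt{-49 - 9}}{\left(- \frac{1}{68}\right) \left(-184\right)} = \frac{\sqrt{-58}}{\frac{46}{17}} = i \sqrt{58} \cdot \frac{17}{46} = \frac{17 i \sqrt{58}}{46}$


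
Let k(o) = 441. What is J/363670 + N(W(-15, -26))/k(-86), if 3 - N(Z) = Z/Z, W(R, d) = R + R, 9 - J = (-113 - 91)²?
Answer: -17621347/160378470 ≈ -0.10987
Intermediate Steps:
J = -41607 (J = 9 - (-113 - 91)² = 9 - 1*(-204)² = 9 - 1*41616 = 9 - 41616 = -41607)
W(R, d) = 2*R
N(Z) = 2 (N(Z) = 3 - Z/Z = 3 - 1*1 = 3 - 1 = 2)
J/363670 + N(W(-15, -26))/k(-86) = -41607/363670 + 2/441 = -17621347/160378470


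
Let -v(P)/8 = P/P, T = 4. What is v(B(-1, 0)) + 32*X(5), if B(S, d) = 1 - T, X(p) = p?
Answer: 152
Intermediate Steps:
B(S, d) = -3 (B(S, d) = 1 - 1*4 = 1 - 4 = -3)
v(P) = -8 (v(P) = -8*P/P = -8*1 = -8)
v(B(-1, 0)) + 32*X(5) = -8 + 32*5 = -8 + 160 = 152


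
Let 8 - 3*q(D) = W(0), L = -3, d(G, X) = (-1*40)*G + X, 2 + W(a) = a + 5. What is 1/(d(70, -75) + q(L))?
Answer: -3/8620 ≈ -0.00034803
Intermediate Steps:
W(a) = 3 + a (W(a) = -2 + (a + 5) = -2 + (5 + a) = 3 + a)
d(G, X) = X - 40*G (d(G, X) = -40*G + X = X - 40*G)
q(D) = 5/3 (q(D) = 8/3 - (3 + 0)/3 = 8/3 - ⅓*3 = 8/3 - 1 = 5/3)
1/(d(70, -75) + q(L)) = 1/((-75 - 40*70) + 5/3) = 1/((-75 - 2800) + 5/3) = 1/(-2875 + 5/3) = 1/(-8620/3) = -3/8620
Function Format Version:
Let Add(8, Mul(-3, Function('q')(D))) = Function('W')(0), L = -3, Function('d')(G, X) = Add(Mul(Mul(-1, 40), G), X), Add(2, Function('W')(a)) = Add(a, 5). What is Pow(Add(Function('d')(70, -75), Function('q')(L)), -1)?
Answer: Rational(-3, 8620) ≈ -0.00034803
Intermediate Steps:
Function('W')(a) = Add(3, a) (Function('W')(a) = Add(-2, Add(a, 5)) = Add(-2, Add(5, a)) = Add(3, a))
Function('d')(G, X) = Add(X, Mul(-40, G)) (Function('d')(G, X) = Add(Mul(-40, G), X) = Add(X, Mul(-40, G)))
Function('q')(D) = Rational(5, 3) (Function('q')(D) = Add(Rational(8, 3), Mul(Rational(-1, 3), Add(3, 0))) = Add(Rational(8, 3), Mul(Rational(-1, 3), 3)) = Add(Rational(8, 3), -1) = Rational(5, 3))
Pow(Add(Function('d')(70, -75), Function('q')(L)), -1) = Pow(Add(Add(-75, Mul(-40, 70)), Rational(5, 3)), -1) = Pow(Add(Add(-75, -2800), Rational(5, 3)), -1) = Pow(Add(-2875, Rational(5, 3)), -1) = Pow(Rational(-8620, 3), -1) = Rational(-3, 8620)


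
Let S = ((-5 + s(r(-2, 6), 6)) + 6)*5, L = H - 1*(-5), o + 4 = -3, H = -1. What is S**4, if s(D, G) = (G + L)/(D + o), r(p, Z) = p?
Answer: 625/6561 ≈ 0.095260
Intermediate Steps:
o = -7 (o = -4 - 3 = -7)
L = 4 (L = -1 - 1*(-5) = -1 + 5 = 4)
s(D, G) = (4 + G)/(-7 + D) (s(D, G) = (G + 4)/(D - 7) = (4 + G)/(-7 + D))
S = -5/9 (S = ((-5 + (4 + 6)/(-7 - 2)) + 6)*5 = ((-5 + 10/(-9)) + 6)*5 = ((-5 - 1/9*10) + 6)*5 = ((-5 - 10/9) + 6)*5 = (-55/9 + 6)*5 = -1/9*5 = -5/9 ≈ -0.55556)
S**4 = (-5/9)**4 = 625/6561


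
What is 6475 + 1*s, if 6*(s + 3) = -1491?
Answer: 12447/2 ≈ 6223.5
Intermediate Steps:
s = -503/2 (s = -3 + (⅙)*(-1491) = -3 - 497/2 = -503/2 ≈ -251.50)
6475 + 1*s = 6475 + 1*(-503/2) = 6475 - 503/2 = 12447/2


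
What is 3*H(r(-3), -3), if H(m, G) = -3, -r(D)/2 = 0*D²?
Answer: -9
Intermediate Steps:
r(D) = 0 (r(D) = -0*D² = -2*0 = 0)
3*H(r(-3), -3) = 3*(-3) = -9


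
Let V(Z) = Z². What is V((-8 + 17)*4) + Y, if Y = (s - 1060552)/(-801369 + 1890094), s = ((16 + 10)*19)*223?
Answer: 282007442/217745 ≈ 1295.1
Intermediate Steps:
s = 110162 (s = (26*19)*223 = 494*223 = 110162)
Y = -190078/217745 (Y = (110162 - 1060552)/(-801369 + 1890094) = -950390/1088725 = -950390*1/1088725 = -190078/217745 ≈ -0.87294)
V((-8 + 17)*4) + Y = ((-8 + 17)*4)² - 190078/217745 = (9*4)² - 190078/217745 = 36² - 190078/217745 = 1296 - 190078/217745 = 282007442/217745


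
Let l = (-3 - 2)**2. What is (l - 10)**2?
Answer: 225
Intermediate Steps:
l = 25 (l = (-5)**2 = 25)
(l - 10)**2 = (25 - 10)**2 = 15**2 = 225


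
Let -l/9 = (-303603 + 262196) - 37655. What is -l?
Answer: -711558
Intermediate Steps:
l = 711558 (l = -9*((-303603 + 262196) - 37655) = -9*(-41407 - 37655) = -9*(-79062) = 711558)
-l = -1*711558 = -711558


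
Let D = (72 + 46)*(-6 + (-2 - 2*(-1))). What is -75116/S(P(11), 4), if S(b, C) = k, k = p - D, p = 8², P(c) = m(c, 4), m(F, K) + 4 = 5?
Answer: -18779/193 ≈ -97.301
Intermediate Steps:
m(F, K) = 1 (m(F, K) = -4 + 5 = 1)
P(c) = 1
p = 64
D = -708 (D = 118*(-6 + (-2 + 2)) = 118*(-6 + 0) = 118*(-6) = -708)
k = 772 (k = 64 - 1*(-708) = 64 + 708 = 772)
S(b, C) = 772
-75116/S(P(11), 4) = -75116/772 = -75116*1/772 = -18779/193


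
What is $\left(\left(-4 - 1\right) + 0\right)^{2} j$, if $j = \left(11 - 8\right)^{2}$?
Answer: $225$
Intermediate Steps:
$j = 9$ ($j = 3^{2} = 9$)
$\left(\left(-4 - 1\right) + 0\right)^{2} j = \left(\left(-4 - 1\right) + 0\right)^{2} \cdot 9 = \left(-5 + 0\right)^{2} \cdot 9 = \left(-5\right)^{2} \cdot 9 = 25 \cdot 9 = 225$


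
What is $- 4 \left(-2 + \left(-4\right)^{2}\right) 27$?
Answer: $-1512$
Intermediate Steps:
$- 4 \left(-2 + \left(-4\right)^{2}\right) 27 = - 4 \left(-2 + 16\right) 27 = \left(-4\right) 14 \cdot 27 = \left(-56\right) 27 = -1512$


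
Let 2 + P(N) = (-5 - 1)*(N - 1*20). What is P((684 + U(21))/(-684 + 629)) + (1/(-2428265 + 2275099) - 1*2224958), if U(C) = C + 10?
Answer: -340757896493/153166 ≈ -2.2248e+6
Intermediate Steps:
U(C) = 10 + C
P(N) = 118 - 6*N (P(N) = -2 + (-5 - 1)*(N - 1*20) = -2 - 6*(N - 20) = -2 - 6*(-20 + N) = -2 + (120 - 6*N) = 118 - 6*N)
P((684 + U(21))/(-684 + 629)) + (1/(-2428265 + 2275099) - 1*2224958) = (118 - 6*(684 + (10 + 21))/(-684 + 629)) + (1/(-2428265 + 2275099) - 1*2224958) = (118 - 6*(684 + 31)/(-55)) + (1/(-153166) - 2224958) = (118 - 4290*(-1)/55) + (-1/153166 - 2224958) = (118 - 6*(-13)) - 340787917029/153166 = (118 + 78) - 340787917029/153166 = 196 - 340787917029/153166 = -340757896493/153166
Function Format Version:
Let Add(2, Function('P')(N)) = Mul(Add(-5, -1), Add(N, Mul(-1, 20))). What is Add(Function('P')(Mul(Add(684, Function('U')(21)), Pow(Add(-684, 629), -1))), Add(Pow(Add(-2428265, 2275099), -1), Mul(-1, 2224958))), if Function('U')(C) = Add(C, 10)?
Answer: Rational(-340757896493, 153166) ≈ -2.2248e+6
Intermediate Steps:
Function('U')(C) = Add(10, C)
Function('P')(N) = Add(118, Mul(-6, N)) (Function('P')(N) = Add(-2, Mul(Add(-5, -1), Add(N, Mul(-1, 20)))) = Add(-2, Mul(-6, Add(N, -20))) = Add(-2, Mul(-6, Add(-20, N))) = Add(-2, Add(120, Mul(-6, N))) = Add(118, Mul(-6, N)))
Add(Function('P')(Mul(Add(684, Function('U')(21)), Pow(Add(-684, 629), -1))), Add(Pow(Add(-2428265, 2275099), -1), Mul(-1, 2224958))) = Add(Add(118, Mul(-6, Mul(Add(684, Add(10, 21)), Pow(Add(-684, 629), -1)))), Add(Pow(Add(-2428265, 2275099), -1), Mul(-1, 2224958))) = Add(Add(118, Mul(-6, Mul(Add(684, 31), Pow(-55, -1)))), Add(Pow(-153166, -1), -2224958)) = Add(Add(118, Mul(-6, Mul(715, Rational(-1, 55)))), Add(Rational(-1, 153166), -2224958)) = Add(Add(118, Mul(-6, -13)), Rational(-340787917029, 153166)) = Add(Add(118, 78), Rational(-340787917029, 153166)) = Add(196, Rational(-340787917029, 153166)) = Rational(-340757896493, 153166)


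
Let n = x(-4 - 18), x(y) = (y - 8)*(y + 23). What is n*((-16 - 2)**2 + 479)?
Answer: -24090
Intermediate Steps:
x(y) = (-8 + y)*(23 + y)
n = -30 (n = -184 + (-4 - 18)**2 + 15*(-4 - 18) = -184 + (-22)**2 + 15*(-22) = -184 + 484 - 330 = -30)
n*((-16 - 2)**2 + 479) = -30*((-16 - 2)**2 + 479) = -30*((-18)**2 + 479) = -30*(324 + 479) = -30*803 = -24090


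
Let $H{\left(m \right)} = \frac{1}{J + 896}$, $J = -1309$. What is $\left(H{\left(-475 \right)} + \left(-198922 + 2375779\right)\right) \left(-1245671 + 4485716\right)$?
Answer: $\frac{2912936342487300}{413} \approx 7.0531 \cdot 10^{12}$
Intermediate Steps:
$H{\left(m \right)} = - \frac{1}{413}$ ($H{\left(m \right)} = \frac{1}{-1309 + 896} = \frac{1}{-413} = - \frac{1}{413}$)
$\left(H{\left(-475 \right)} + \left(-198922 + 2375779\right)\right) \left(-1245671 + 4485716\right) = \left(- \frac{1}{413} + \left(-198922 + 2375779\right)\right) \left(-1245671 + 4485716\right) = \left(- \frac{1}{413} + 2176857\right) 3240045 = \frac{899041940}{413} \cdot 3240045 = \frac{2912936342487300}{413}$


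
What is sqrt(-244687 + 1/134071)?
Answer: 6*I*sqrt(122173803043586)/134071 ≈ 494.66*I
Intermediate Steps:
sqrt(-244687 + 1/134071) = sqrt(-32805430776/134071) = 6*I*sqrt(122173803043586)/134071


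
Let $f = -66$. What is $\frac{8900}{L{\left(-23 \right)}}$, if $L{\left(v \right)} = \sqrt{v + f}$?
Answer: $- 100 i \sqrt{89} \approx - 943.4 i$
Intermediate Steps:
$L{\left(v \right)} = \sqrt{-66 + v}$ ($L{\left(v \right)} = \sqrt{v - 66} = \sqrt{-66 + v}$)
$\frac{8900}{L{\left(-23 \right)}} = \frac{8900}{\sqrt{-66 - 23}} = \frac{8900}{\sqrt{-89}} = \frac{8900}{i \sqrt{89}} = 8900 \left(- \frac{i \sqrt{89}}{89}\right) = - 100 i \sqrt{89}$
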